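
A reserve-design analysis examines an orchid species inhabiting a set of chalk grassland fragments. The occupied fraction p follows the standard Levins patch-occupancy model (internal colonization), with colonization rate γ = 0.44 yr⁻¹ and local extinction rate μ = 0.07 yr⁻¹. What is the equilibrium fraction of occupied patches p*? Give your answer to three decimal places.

At equilibrium, colonization balances extinction: γ·p*·(1−p*) = μ·p*.
So p* = 1 − μ/γ = 1 − 0.07/0.44 = 1 − 0.1591 = 0.8409.

0.841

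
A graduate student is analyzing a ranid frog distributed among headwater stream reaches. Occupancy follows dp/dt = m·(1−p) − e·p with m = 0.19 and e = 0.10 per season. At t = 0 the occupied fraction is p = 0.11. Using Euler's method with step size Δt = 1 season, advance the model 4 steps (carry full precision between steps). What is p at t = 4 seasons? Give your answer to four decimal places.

0.5166

Update rule: p ← p + [m·(1−p) − e·p]·Δt with Δt = 1.
step 1: Δp = +0.15810, p = 0.26810
step 2: Δp = +0.11225, p = 0.38035
step 3: Δp = +0.07970, p = 0.46005
step 4: Δp = +0.05659, p = 0.51663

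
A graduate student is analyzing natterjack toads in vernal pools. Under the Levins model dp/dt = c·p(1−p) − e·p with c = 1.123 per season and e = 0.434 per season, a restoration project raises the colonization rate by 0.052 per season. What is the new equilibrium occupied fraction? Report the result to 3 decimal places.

0.631

Before: p* = 1 − 0.434/1.123 = 0.6135.
After the change, c = 1.175, e = 0.434, so p* = 1 − 0.434/1.175 = 0.6306.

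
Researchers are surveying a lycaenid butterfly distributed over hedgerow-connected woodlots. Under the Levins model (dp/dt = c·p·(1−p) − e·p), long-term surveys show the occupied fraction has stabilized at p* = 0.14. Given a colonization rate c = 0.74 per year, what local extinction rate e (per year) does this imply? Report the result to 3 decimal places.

0.636

At equilibrium c(1−p*) = e.
e = 0.74 × (1 − 0.14) = 0.74 × 0.8600 = 0.6364.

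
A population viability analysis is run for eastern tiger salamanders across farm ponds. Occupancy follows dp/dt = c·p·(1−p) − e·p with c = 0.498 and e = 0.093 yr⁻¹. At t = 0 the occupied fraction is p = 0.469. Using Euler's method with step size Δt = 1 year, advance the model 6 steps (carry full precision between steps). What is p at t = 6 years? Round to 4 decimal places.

0.7785

Update rule: p ← p + [c·p·(1−p) − e·p]·Δt with Δt = 1.
step 1: Δp = +0.08040, p = 0.54940
step 2: Δp = +0.07219, p = 0.62159
step 3: Δp = +0.05933, p = 0.68092
step 4: Δp = +0.04487, p = 0.72580
step 5: Δp = +0.03161, p = 0.75741
step 6: Δp = +0.02106, p = 0.77847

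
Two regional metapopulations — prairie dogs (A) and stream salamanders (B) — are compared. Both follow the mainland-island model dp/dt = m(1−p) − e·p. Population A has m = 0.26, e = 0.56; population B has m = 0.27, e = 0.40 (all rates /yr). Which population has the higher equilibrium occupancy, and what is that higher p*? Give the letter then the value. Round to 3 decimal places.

A: p*_A = m/(m+e) = 0.26/0.8200 = 0.3171.
B: p*_B = 0.27/0.6700 = 0.4030.
B is higher at 0.4030.

B, 0.403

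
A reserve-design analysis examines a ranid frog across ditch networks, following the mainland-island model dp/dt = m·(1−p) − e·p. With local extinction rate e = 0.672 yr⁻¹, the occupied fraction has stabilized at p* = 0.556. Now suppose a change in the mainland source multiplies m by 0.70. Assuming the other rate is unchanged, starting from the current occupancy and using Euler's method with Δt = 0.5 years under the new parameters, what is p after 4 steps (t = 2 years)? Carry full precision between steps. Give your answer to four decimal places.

0.4688

Balance m(1−p*) = e·p* gives m = e·p*/(1−p*) = 0.672×0.55600/0.44400 = 0.84151.
Starting from p₀ = 0.55600; update p ← p + (dp/dt)·Δt with the new parameters.
p: 0.55600 → 0.49996  (Δp = -0.05604)
p: 0.49996 → 0.47925  (Δp = -0.02071)
p: 0.47925 → 0.47160  (Δp = -0.00765)
p: 0.47160 → 0.46877  (Δp = -0.00283)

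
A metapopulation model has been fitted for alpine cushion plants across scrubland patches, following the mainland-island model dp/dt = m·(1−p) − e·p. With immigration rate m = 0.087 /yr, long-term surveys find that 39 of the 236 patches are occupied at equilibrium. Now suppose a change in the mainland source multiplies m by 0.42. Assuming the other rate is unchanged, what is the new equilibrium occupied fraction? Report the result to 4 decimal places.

Observed p* = 39/236 = 0.16525.
Balance m(1−p*) = e·p* gives e = m(1−p*)/p* = 0.087×0.83475/0.16525 = 0.43948.
New p* = m/(m+e) = 0.03654/(0.03654+0.43948) = 0.07676.

0.0768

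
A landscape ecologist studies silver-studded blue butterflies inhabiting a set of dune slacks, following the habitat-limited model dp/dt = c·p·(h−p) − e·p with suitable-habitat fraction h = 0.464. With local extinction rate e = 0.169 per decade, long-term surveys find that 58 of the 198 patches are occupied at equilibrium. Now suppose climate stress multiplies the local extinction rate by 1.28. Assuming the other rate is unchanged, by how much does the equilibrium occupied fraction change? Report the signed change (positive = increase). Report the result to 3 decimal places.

-0.048

Observed p* = 58/198 = 0.29293.
Balance c(h−p*) = e gives c = e/(0.464 − 0.29293) = 0.169/0.17107 = 0.98790.
New p* = 0.464 − e/c = 0.464 − 0.21632/0.98790 = 0.24503.
Δp* = 0.24503 − 0.29293 = -0.04790.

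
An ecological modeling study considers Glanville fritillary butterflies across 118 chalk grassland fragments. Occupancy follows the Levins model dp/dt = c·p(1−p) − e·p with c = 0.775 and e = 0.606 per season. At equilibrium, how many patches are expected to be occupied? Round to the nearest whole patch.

p* = 1 − e/c = 1 − 0.606/0.775 = 0.2181.
Expected occupied patches = N × p* = 118 × 0.2181 = 25.73 ≈ 26.

26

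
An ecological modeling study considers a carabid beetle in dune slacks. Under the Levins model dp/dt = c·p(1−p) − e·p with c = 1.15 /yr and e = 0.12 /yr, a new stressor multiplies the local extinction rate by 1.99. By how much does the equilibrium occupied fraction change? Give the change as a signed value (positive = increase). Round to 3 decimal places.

Before: p* = 1 − 0.12/1.15 = 0.8957.
After the change, c = 1.15, e = 0.2388, so p* = 1 − 0.2388/1.15 = 0.7923.
Δp* = 0.7923 − 0.8957 = -0.1033.

-0.103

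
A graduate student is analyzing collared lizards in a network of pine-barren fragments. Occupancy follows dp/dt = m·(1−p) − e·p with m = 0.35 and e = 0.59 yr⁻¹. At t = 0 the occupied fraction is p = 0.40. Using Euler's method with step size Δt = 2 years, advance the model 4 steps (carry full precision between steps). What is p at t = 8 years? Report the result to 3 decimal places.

0.389

Update rule: p ← p + [m·(1−p) − e·p]·Δt with Δt = 2.
  1  |  dp/dt·Δt = -0.052000  |  p_1 = 0.348000
  2  |  dp/dt·Δt = +0.045760  |  p_2 = 0.393760
  3  |  dp/dt·Δt = -0.040269  |  p_3 = 0.353491
  4  |  dp/dt·Δt = +0.035437  |  p_4 = 0.388928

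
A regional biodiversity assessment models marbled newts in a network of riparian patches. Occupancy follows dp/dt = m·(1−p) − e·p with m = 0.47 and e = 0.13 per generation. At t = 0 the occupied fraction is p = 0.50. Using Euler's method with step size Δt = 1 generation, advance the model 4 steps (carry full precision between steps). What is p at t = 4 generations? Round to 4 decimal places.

Update rule: p ← p + [m·(1−p) − e·p]·Δt with Δt = 1.
t = 1: p = 0.50000 + (+0.17000) = 0.67000
t = 2: p = 0.67000 + (+0.06800) = 0.73800
t = 3: p = 0.73800 + (+0.02720) = 0.76520
t = 4: p = 0.76520 + (+0.01088) = 0.77608

0.7761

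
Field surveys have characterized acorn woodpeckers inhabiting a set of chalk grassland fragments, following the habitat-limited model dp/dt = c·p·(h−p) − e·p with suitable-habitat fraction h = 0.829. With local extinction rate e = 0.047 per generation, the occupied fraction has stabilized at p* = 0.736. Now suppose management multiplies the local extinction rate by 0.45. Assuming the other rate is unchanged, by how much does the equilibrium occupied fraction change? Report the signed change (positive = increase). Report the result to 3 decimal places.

Balance c(h−p*) = e gives c = e/(0.829 − 0.73600) = 0.047/0.09300 = 0.50538.
New p* = 0.829 − e/c = 0.829 − 0.02115/0.50538 = 0.78715.
Δp* = 0.78715 − 0.73600 = +0.05115.

0.051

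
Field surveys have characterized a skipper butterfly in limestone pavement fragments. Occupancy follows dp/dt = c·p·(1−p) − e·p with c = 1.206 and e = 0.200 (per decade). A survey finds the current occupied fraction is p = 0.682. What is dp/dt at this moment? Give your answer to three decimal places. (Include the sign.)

0.125

Colonization term: c·p·(1−p) = 1.206×0.682×0.3180 = 0.26155.
Extinction term: e·p = 0.13640.
dp/dt = 0.26155 − 0.13640 = 0.12515.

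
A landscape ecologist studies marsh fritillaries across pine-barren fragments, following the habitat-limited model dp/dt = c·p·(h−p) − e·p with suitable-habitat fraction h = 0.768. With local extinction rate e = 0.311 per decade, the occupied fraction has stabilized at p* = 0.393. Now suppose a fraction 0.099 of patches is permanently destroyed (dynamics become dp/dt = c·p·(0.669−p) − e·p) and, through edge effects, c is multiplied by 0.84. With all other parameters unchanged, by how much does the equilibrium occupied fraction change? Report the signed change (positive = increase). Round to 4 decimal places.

Balance c(h−p*) = e gives c = e/(0.768 − 0.39300) = 0.311/0.37500 = 0.82933.
New p* = 0.669 − e/c = 0.669 − 0.31100/0.69664 = 0.22257.
Δp* = 0.22257 − 0.39300 = -0.17043.

-0.1704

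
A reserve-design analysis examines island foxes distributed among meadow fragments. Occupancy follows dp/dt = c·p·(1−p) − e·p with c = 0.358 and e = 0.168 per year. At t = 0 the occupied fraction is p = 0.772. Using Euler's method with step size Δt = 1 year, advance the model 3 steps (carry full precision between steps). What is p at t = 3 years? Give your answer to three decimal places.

Update rule: p ← p + [c·p·(1−p) − e·p]·Δt with Δt = 1.
p: 0.77200 → 0.70532  (Δp = -0.06668)
p: 0.70532 → 0.66123  (Δp = -0.04409)
p: 0.66123 → 0.63034  (Δp = -0.03089)

0.630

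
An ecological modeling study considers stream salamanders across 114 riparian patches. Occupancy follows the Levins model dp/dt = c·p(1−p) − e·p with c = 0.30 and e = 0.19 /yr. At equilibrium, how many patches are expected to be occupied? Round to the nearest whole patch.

p* = 1 − e/c = 1 − 0.19/0.30 = 0.3667.
Expected occupied patches = N × p* = 114 × 0.3667 = 41.80 ≈ 42.

42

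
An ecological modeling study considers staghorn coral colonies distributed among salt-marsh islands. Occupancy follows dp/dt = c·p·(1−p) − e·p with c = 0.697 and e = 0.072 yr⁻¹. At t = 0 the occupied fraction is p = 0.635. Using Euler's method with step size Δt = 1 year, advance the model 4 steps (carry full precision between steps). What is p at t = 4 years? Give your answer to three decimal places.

0.885

Update rule: p ← p + [c·p·(1−p) − e·p]·Δt with Δt = 1.
t = 1: p = 0.63500 + (+0.11583) = 0.75083
t = 2: p = 0.75083 + (+0.07634) = 0.82717
t = 3: p = 0.82717 + (+0.04009) = 0.86726
t = 4: p = 0.86726 + (+0.01780) = 0.88505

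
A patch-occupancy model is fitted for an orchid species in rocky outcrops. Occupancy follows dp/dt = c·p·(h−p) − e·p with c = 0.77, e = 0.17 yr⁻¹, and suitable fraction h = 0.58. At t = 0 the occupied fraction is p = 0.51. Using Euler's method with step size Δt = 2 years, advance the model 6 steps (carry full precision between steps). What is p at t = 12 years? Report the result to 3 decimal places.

0.360

Update rule: p ← p + [c·p·(h−p) − e·p]·Δt with Δt = 2.
step 1: Δp = -0.11842, p = 0.39158
step 2: Δp = -0.01951, p = 0.37207
step 3: Δp = -0.00736, p = 0.36471
step 4: Δp = -0.00308, p = 0.36163
step 5: Δp = -0.00134, p = 0.36029
step 6: Δp = -0.00059, p = 0.35970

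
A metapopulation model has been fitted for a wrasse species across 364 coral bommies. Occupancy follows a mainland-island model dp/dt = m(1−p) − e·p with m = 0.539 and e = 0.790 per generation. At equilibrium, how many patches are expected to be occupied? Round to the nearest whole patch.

148

p* = m/(m+e) = 0.539/1.3290 = 0.4056.
Expected occupied patches = N × p* = 364 × 0.4056 = 147.63 ≈ 148.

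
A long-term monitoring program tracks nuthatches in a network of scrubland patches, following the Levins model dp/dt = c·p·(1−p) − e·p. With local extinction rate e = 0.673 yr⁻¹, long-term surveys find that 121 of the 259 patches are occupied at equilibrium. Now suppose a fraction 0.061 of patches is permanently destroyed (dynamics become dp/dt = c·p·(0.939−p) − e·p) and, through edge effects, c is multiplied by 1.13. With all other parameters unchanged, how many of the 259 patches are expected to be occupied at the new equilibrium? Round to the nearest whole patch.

Observed p* = 121/259 = 0.46718.
Balance c(1−p*) = e gives c = e/(1 − 0.46718) = 0.673/0.53282 = 1.26309.
New p* = 0.939 − e/c = 0.939 − 0.67300/1.42729 = 0.46748.
Expected occupied = 259 × 0.46748 = 121.08 ≈ 121.

121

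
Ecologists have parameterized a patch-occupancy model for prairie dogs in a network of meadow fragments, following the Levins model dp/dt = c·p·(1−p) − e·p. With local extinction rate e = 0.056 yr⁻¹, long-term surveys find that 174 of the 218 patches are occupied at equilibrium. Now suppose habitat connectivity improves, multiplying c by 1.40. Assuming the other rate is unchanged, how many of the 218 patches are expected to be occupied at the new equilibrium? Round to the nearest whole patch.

Observed p* = 174/218 = 0.79817.
Balance c(1−p*) = e gives c = e/(1 − 0.79817) = 0.056/0.20183 = 0.27746.
New p* = 1 − e/c = 1 − 0.05600/0.38844 = 0.85583.
Expected occupied = 218 × 0.85583 = 186.57 ≈ 187.

187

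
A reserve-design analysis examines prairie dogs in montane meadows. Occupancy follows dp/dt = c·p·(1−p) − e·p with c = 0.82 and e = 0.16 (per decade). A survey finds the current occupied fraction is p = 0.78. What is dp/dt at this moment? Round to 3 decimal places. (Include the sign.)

0.016

Colonization term: c·p·(1−p) = 0.82×0.78×0.2200 = 0.14071.
Extinction term: e·p = 0.12480.
dp/dt = 0.14071 − 0.12480 = 0.01591.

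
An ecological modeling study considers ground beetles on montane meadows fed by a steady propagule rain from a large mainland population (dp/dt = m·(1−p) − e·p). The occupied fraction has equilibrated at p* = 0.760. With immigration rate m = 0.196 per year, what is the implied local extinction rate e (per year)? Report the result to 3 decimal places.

0.062

At equilibrium m(1−p*) = e·p*, so e = m(1−p*)/p*.
e = 0.196 × 0.2400 / 0.760 = 0.0619.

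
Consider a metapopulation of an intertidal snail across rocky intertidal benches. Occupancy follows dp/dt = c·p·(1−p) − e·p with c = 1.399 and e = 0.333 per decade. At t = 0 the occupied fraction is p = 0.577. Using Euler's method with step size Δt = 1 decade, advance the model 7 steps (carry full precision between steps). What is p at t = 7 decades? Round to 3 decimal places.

0.762

Update rule: p ← p + [c·p·(1−p) − e·p]·Δt with Δt = 1.
p: 0.57700 → 0.72631  (Δp = +0.14931)
p: 0.72631 → 0.76255  (Δp = +0.03623)
p: 0.76255 → 0.76193  (Δp = -0.00061)
p: 0.76193 → 0.76198  (Δp = +0.00004)
p: 0.76198 → 0.76197  (Δp = -0.00000)
p: 0.76197 → 0.76197  (Δp = +0.00000)
p: 0.76197 → 0.76197  (Δp = -0.00000)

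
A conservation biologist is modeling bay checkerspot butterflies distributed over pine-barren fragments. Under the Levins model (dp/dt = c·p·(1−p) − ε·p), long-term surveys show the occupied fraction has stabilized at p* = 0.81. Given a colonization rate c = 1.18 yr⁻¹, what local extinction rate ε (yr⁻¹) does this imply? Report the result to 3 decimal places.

At equilibrium c(1−p*) = ε.
ε = 1.18 × (1 − 0.81) = 1.18 × 0.1900 = 0.2242.

0.224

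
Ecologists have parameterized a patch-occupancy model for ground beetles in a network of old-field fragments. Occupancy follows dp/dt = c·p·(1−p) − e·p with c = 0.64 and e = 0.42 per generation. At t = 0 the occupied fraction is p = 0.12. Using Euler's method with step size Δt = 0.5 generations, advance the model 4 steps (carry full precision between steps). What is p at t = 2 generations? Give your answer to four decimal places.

0.1558

Update rule: p ← p + [c·p·(1−p) − e·p]·Δt with Δt = 0.5.
  1  |  dp/dt·Δt = +0.008592  |  p_1 = 0.128592
  2  |  dp/dt·Δt = +0.008854  |  p_2 = 0.137446
  3  |  dp/dt·Δt = +0.009074  |  p_3 = 0.146519
  4  |  dp/dt·Δt = +0.009247  |  p_4 = 0.155767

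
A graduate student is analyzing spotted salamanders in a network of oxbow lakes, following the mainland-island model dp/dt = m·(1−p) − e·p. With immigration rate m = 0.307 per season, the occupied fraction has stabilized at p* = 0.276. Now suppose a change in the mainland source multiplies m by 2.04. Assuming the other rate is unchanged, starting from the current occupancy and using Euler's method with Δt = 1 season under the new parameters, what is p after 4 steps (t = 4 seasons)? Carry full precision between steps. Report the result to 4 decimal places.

Balance m(1−p*) = e·p* gives e = m(1−p*)/p* = 0.307×0.72400/0.27600 = 0.80532.
Starting from p₀ = 0.27600; update p ← p + (dp/dt)·Δt with the new parameters.
t = 1: p = 0.27600 + (+0.23116) = 0.50716
t = 2: p = 0.50716 + (-0.09977) = 0.40739
t = 3: p = 0.40739 + (+0.04306) = 0.45045
t = 4: p = 0.45045 + (-0.01858) = 0.43187

0.4319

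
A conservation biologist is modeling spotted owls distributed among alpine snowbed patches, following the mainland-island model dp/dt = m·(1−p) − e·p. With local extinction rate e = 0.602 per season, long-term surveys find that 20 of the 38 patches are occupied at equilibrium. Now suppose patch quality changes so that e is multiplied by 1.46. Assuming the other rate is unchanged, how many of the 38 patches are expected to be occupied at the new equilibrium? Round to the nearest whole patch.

Observed p* = 20/38 = 0.52632.
Balance m(1−p*) = e·p* gives m = e·p*/(1−p*) = 0.602×0.52632/0.47368 = 0.66890.
New p* = m/(m+e) = 0.66890/(0.66890+0.87892) = 0.43216.
Expected occupied = 38 × 0.43216 = 16.42 ≈ 16.

16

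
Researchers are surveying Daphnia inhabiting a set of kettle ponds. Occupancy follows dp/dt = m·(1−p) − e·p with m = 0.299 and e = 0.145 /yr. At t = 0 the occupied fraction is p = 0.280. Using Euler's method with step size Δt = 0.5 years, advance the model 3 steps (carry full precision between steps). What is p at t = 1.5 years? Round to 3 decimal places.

0.488

Update rule: p ← p + [m·(1−p) − e·p]·Δt with Δt = 0.5.
  1  |  dp/dt·Δt = +0.087340  |  p_1 = 0.367340
  2  |  dp/dt·Δt = +0.067951  |  p_2 = 0.435291
  3  |  dp/dt·Δt = +0.052866  |  p_3 = 0.488156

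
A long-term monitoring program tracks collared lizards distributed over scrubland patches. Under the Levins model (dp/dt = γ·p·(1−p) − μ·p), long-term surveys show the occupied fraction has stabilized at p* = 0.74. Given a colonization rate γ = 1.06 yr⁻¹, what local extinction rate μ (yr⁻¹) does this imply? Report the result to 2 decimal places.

0.28

At equilibrium γ(1−p*) = μ.
μ = 1.06 × (1 − 0.74) = 1.06 × 0.2600 = 0.2756.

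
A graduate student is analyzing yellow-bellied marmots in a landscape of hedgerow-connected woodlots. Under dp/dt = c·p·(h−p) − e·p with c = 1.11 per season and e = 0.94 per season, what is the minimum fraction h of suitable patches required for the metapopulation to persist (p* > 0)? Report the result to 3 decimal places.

0.847

p* = h − e/c is positive only when h > e/c.
h_min = e/c = 0.94/1.11 = 0.8468.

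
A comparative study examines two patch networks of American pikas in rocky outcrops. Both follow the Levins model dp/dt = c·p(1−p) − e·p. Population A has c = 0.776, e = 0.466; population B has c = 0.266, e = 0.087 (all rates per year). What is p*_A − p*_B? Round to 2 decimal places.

A: p*_A = 1 − 0.466/0.776 = 0.3995.
B: p*_B = 1 − 0.087/0.266 = 0.6729.
p*_A − p*_B = 0.3995 − 0.6729 = -0.2734.

-0.27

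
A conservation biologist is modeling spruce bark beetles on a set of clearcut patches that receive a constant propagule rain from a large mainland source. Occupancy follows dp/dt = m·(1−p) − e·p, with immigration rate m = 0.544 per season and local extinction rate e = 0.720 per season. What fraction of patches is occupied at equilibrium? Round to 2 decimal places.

Setting dp/dt = 0: m − m·p* = e·p*, so m = (m+e)·p*.
p* = m/(m+e) = 0.544/(0.544+0.720) = 0.544/1.2640 = 0.4304.

0.43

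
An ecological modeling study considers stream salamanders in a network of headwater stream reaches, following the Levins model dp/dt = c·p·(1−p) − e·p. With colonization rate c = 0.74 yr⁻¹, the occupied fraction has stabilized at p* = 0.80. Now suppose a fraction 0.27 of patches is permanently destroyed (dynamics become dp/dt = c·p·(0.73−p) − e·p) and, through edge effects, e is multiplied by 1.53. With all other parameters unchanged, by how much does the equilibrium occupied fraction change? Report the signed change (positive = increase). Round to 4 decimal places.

-0.3760

Balance c(1−p*) = e gives e = 0.74×(1 − 0.80000) = 0.14800.
New p* = 0.73 − e/c = 0.73 − 0.22644/0.74000 = 0.42400.
Δp* = 0.42400 − 0.80000 = -0.37600.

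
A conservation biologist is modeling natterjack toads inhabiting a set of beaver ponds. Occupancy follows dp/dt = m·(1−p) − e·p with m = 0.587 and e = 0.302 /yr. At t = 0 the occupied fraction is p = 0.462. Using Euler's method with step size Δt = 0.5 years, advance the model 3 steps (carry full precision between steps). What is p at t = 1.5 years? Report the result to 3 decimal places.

0.626

Update rule: p ← p + [m·(1−p) − e·p]·Δt with Δt = 0.5.
step 1: Δp = +0.08814, p = 0.55014
step 2: Δp = +0.04896, p = 0.59910
step 3: Δp = +0.02720, p = 0.62630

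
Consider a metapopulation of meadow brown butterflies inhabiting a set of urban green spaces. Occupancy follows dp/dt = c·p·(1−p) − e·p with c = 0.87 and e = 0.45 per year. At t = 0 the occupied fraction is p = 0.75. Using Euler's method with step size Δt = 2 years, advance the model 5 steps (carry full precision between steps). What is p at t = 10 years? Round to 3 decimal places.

Update rule: p ← p + [c·p·(1−p) − e·p]·Δt with Δt = 2.
step 1: Δp = -0.34875, p = 0.40125
step 2: Δp = +0.05691, p = 0.45816
step 3: Δp = +0.01961, p = 0.47777
step 4: Δp = +0.00415, p = 0.48192
step 5: Δp = +0.00071, p = 0.48262

0.483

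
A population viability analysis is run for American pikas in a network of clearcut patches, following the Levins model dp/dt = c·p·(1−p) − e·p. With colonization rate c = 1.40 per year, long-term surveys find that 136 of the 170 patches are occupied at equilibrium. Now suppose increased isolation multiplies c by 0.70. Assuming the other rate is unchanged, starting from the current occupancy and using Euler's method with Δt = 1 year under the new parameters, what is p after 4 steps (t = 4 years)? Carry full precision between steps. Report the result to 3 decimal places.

0.715

Observed p* = 136/170 = 0.80000.
Balance c(1−p*) = e gives e = 1.40×(1 − 0.80000) = 0.28000.
Starting from p₀ = 0.80000; update p ← p + (dp/dt)·Δt with the new parameters.
t = 1: p = 0.80000 + (-0.06720) = 0.73280
t = 2: p = 0.73280 + (-0.01330) = 0.71950
t = 3: p = 0.71950 + (-0.00368) = 0.71582
t = 4: p = 0.71582 + (-0.00108) = 0.71475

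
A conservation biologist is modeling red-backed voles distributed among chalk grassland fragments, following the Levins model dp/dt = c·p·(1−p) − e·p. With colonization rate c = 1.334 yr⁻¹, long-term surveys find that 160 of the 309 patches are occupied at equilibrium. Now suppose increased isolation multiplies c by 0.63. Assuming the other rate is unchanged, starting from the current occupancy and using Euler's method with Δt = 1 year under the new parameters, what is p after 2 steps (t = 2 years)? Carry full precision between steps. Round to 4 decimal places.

0.3415

Observed p* = 160/309 = 0.51780.
Balance c(1−p*) = e gives e = 1.334×(1 − 0.51780) = 0.64326.
Starting from p₀ = 0.51780; update p ← p + (dp/dt)·Δt with the new parameters.
step 1: Δp = -0.12324, p = 0.39456
step 2: Δp = -0.05304, p = 0.34152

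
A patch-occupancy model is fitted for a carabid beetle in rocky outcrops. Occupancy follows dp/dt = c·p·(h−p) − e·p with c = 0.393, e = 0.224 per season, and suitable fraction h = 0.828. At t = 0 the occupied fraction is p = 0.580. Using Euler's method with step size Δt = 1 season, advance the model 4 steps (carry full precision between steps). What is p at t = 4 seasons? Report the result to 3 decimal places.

Update rule: p ← p + [c·p·(h−p) − e·p]·Δt with Δt = 1.
t = 1: p = 0.58000 + (-0.07339) = 0.50661
t = 2: p = 0.50661 + (-0.04949) = 0.45712
t = 3: p = 0.45712 + (-0.03577) = 0.42135
t = 4: p = 0.42135 + (-0.02705) = 0.39431

0.394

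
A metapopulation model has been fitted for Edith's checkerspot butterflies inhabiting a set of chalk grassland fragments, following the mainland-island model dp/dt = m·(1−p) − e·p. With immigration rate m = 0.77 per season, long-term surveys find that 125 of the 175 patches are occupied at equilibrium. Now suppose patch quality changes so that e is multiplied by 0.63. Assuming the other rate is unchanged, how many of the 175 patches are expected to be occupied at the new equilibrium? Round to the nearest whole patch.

140

Observed p* = 125/175 = 0.71429.
Balance m(1−p*) = e·p* gives e = m(1−p*)/p* = 0.77×0.28571/0.71429 = 0.30799.
New p* = m/(m+e) = 0.77000/(0.77000+0.19403) = 0.79873.
Expected occupied = 175 × 0.79873 = 139.78 ≈ 140.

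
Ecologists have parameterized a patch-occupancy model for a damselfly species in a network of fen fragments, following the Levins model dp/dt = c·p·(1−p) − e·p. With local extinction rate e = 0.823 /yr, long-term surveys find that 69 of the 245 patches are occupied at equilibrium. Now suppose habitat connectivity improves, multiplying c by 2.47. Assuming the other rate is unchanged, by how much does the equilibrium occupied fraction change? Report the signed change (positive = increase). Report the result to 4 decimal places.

0.4275

Observed p* = 69/245 = 0.28163.
Balance c(1−p*) = e gives c = e/(1 − 0.28163) = 0.823/0.71837 = 1.14565.
New p* = 1 − e/c = 1 − 0.82300/2.82976 = 0.70916.
Δp* = 0.70916 − 0.28163 = +0.42753.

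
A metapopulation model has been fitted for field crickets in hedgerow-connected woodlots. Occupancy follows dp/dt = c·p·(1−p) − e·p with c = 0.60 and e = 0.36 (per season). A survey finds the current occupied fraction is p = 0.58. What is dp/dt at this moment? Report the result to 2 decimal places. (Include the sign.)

-0.06

Colonization term: c·p·(1−p) = 0.60×0.58×0.4200 = 0.14616.
Extinction term: e·p = 0.20880.
dp/dt = 0.14616 − 0.20880 = -0.06264.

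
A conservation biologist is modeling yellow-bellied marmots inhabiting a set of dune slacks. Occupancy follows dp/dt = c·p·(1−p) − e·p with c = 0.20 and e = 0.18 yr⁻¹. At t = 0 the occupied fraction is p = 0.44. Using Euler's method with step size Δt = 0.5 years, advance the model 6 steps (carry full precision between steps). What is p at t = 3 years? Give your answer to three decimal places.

Update rule: p ← p + [c·p·(1−p) − e·p]·Δt with Δt = 0.5.
t = 0.5: p = 0.44000 + (-0.01496) = 0.42504
t = 1: p = 0.42504 + (-0.01382) = 0.41122
t = 1.5: p = 0.41122 + (-0.01280) = 0.39843
t = 2: p = 0.39843 + (-0.01189) = 0.38654
t = 2.5: p = 0.38654 + (-0.01108) = 0.37546
t = 3: p = 0.37546 + (-0.01034) = 0.36512

0.365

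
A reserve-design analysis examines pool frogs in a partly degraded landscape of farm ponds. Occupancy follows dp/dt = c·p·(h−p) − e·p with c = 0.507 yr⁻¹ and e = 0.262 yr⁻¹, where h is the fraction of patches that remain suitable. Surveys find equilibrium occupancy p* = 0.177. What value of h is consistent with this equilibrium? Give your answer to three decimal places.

At equilibrium c(h−p*) = e, so h = p* + e/c.
h = 0.177 + 0.262/0.507 = 0.177 + 0.5168 = 0.6938.

0.694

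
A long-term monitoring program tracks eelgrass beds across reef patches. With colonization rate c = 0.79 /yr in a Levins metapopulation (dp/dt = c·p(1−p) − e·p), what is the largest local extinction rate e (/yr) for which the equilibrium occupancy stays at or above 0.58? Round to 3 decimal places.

1 − e/c ≥ 0.58 ⇒ e ≤ c(1 − 0.58) = 0.79 × 0.4200.
e_max = 0.3318.

0.332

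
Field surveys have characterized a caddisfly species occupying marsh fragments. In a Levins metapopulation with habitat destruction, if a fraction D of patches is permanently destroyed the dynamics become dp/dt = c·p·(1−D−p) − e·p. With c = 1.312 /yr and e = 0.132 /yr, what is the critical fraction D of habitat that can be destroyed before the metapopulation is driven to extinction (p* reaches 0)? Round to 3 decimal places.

0.899

The nontrivial equilibrium is p* = (1−D) − e/c; extinction occurs when this hits zero.
So D_crit = 1 − e/c = 1 − 0.132/1.312 = 1 − 0.1006 = 0.8994.
This equals the undisturbed p*, a classic result of Lande's extension.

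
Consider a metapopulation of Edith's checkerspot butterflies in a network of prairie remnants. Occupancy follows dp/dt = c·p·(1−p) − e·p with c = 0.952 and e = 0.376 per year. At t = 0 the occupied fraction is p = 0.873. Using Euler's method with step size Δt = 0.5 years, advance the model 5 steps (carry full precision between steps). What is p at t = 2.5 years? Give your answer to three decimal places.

Update rule: p ← p + [c·p·(1−p) − e·p]·Δt with Δt = 0.5.
p: 0.87300 → 0.76165  (Δp = -0.11135)
p: 0.76165 → 0.70487  (Δp = -0.05678)
p: 0.70487 → 0.67138  (Δp = -0.03350)
p: 0.67138 → 0.65018  (Δp = -0.02120)
p: 0.65018 → 0.63621  (Δp = -0.01397)

0.636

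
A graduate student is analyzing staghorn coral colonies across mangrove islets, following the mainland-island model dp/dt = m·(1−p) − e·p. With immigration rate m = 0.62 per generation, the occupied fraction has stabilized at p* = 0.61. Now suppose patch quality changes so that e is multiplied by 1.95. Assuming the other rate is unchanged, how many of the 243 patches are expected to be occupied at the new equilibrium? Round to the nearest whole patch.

108

Balance m(1−p*) = e·p* gives e = m(1−p*)/p* = 0.62×0.39000/0.61000 = 0.39639.
New p* = m/(m+e) = 0.62000/(0.62000+0.77296) = 0.44510.
Expected occupied = 243 × 0.44510 = 108.16 ≈ 108.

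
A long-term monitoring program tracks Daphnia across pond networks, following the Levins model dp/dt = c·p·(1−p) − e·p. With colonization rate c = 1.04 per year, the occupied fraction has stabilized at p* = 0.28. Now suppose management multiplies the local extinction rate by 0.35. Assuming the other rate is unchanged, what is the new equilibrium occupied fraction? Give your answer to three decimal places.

Balance c(1−p*) = e gives e = 1.04×(1 − 0.28000) = 0.74880.
New p* = 1 − e/c = 1 − 0.26208/1.04000 = 0.74800.

0.748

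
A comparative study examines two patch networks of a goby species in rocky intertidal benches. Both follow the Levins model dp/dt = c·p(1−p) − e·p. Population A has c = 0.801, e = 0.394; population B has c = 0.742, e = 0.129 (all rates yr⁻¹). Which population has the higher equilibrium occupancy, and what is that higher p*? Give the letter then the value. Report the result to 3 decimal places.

B, 0.826

A: p*_A = 1 − 0.394/0.801 = 0.5081.
B: p*_B = 1 − 0.129/0.742 = 0.8261.
B is higher at 0.8261.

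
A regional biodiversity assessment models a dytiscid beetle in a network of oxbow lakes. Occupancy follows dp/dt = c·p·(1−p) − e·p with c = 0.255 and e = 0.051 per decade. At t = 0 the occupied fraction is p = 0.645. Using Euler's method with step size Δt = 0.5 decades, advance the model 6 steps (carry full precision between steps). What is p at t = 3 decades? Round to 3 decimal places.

0.710

Update rule: p ← p + [c·p·(1−p) − e·p]·Δt with Δt = 0.5.
step 1: Δp = +0.01275, p = 0.65775
step 2: Δp = +0.01193, p = 0.66968
step 3: Δp = +0.01113, p = 0.68080
step 4: Δp = +0.01035, p = 0.69115
step 5: Δp = +0.00959, p = 0.70074
step 6: Δp = +0.00887, p = 0.70961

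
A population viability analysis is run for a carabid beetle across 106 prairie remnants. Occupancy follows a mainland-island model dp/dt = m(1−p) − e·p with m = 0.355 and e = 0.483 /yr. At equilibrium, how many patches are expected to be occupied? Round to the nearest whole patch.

45

p* = m/(m+e) = 0.355/0.8380 = 0.4236.
Expected occupied patches = N × p* = 106 × 0.4236 = 44.90 ≈ 45.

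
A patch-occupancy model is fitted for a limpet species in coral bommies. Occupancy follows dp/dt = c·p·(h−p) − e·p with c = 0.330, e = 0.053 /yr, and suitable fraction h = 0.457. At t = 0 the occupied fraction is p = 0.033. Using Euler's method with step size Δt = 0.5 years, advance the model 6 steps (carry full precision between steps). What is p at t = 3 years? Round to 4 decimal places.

0.0424

Update rule: p ← p + [c·p·(h−p) − e·p]·Δt with Δt = 0.5.
step 1: Δp = +0.00143, p = 0.03443
step 2: Δp = +0.00149, p = 0.03592
step 3: Δp = +0.00154, p = 0.03747
step 4: Δp = +0.00160, p = 0.03907
step 5: Δp = +0.00166, p = 0.04073
step 6: Δp = +0.00172, p = 0.04244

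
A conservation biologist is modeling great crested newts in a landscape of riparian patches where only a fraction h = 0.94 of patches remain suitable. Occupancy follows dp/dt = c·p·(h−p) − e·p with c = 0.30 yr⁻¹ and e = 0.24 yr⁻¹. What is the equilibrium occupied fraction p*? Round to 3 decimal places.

0.140

Setting dp/dt = 0 and dividing by p* gives c·(h−p*) = e.
So p* = h − e/c = 0.94 − 0.24/0.30 = 0.94 − 0.8000 = 0.1400.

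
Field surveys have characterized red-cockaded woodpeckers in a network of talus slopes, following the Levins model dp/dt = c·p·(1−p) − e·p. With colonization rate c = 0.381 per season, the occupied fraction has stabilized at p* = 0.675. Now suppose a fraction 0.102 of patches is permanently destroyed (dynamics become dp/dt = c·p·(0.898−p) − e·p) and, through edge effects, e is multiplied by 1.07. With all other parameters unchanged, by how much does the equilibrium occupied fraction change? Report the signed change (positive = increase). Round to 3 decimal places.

-0.125

Balance c(1−p*) = e gives e = 0.381×(1 − 0.67500) = 0.12382.
New p* = 0.898 − e/c = 0.898 − 0.13249/0.38100 = 0.55026.
Δp* = 0.55026 − 0.67500 = -0.12474.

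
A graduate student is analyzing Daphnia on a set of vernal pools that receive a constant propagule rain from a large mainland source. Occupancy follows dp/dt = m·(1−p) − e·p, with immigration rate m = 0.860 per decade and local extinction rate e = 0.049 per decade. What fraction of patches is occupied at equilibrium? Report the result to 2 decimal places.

0.95

At equilibrium the propagule rain into empty patches balances local extinction: m(1−p*) = e·p*.
p* = m/(m+e) = 0.860/(0.860+0.049) = 0.860/0.9090 = 0.9461.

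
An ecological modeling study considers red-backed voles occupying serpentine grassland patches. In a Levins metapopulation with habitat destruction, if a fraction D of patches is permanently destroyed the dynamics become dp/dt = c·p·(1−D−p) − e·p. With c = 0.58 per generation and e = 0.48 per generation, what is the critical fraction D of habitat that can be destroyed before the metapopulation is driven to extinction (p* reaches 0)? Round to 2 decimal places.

The nontrivial equilibrium is p* = (1−D) − e/c; extinction occurs when this hits zero.
So D_crit = 1 − e/c = 1 − 0.48/0.58 = 1 − 0.8276 = 0.1724.
This equals the undisturbed p*, a classic result of Lande's extension.

0.17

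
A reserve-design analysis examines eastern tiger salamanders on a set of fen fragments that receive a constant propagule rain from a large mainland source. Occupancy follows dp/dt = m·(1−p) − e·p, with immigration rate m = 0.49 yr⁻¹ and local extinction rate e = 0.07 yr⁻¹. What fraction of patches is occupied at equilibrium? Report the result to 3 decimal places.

0.875

Setting dp/dt = 0: m − m·p* = e·p*, so m = (m+e)·p*.
p* = m/(m+e) = 0.49/(0.49+0.07) = 0.49/0.5600 = 0.8750.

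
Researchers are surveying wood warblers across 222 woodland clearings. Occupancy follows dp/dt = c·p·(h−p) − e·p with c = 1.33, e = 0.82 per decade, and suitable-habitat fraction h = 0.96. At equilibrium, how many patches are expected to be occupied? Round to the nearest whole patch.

p* = h − e/c = 0.96 − 0.6165 = 0.3435.
Expected occupied patches = N × p* = 222 × 0.3435 = 76.25 ≈ 76.

76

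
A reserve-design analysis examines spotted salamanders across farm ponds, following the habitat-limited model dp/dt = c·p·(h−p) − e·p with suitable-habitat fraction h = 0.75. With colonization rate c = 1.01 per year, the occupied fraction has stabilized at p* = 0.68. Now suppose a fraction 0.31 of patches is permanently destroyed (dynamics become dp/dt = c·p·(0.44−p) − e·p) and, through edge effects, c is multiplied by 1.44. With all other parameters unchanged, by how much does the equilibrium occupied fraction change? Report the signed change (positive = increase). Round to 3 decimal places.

Balance c(h−p*) = e gives e = 1.01×(0.75 − 0.68000) = 0.07070.
New p* = 0.44 − e/c = 0.44 − 0.07070/1.45440 = 0.39139.
Δp* = 0.39139 − 0.68000 = -0.28861.

-0.289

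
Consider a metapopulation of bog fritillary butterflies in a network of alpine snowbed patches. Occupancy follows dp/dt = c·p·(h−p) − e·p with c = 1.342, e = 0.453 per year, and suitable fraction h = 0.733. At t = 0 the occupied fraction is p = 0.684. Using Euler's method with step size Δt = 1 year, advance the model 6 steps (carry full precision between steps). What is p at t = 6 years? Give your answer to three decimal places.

0.396

Update rule: p ← p + [c·p·(h−p) − e·p]·Δt with Δt = 1.
step 1: Δp = -0.26487, p = 0.41913
step 2: Δp = -0.01332, p = 0.40581
step 3: Δp = -0.00564, p = 0.40016
step 4: Δp = -0.00253, p = 0.39763
step 5: Δp = -0.00117, p = 0.39646
step 6: Δp = -0.00054, p = 0.39592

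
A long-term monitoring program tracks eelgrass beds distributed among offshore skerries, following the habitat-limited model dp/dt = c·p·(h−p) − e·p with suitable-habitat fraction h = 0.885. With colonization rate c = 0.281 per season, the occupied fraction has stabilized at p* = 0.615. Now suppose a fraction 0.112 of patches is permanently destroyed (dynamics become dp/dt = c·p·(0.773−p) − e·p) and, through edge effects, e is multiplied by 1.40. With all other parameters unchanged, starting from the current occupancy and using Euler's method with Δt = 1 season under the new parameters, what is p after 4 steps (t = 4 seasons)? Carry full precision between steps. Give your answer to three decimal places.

0.505

Balance c(h−p*) = e gives e = 0.281×(0.885 − 0.61500) = 0.07587.
Starting from p₀ = 0.61500; update p ← p + (dp/dt)·Δt with the new parameters.
step 1: Δp = -0.03802, p = 0.57698
step 2: Δp = -0.02950, p = 0.54748
step 3: Δp = -0.02346, p = 0.52402
step 4: Δp = -0.01900, p = 0.50502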